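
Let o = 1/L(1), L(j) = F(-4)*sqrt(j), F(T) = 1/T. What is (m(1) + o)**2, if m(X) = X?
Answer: 9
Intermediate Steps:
L(j) = -sqrt(j)/4 (L(j) = sqrt(j)/(-4) = -sqrt(j)/4)
o = -4 (o = 1/(-sqrt(1)/4) = 1/(-1/4*1) = 1/(-1/4) = -4)
(m(1) + o)**2 = (1 - 4)**2 = (-3)**2 = 9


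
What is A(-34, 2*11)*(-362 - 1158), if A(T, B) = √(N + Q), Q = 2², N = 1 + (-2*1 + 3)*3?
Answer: -3040*√2 ≈ -4299.2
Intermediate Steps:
N = 4 (N = 1 + (-2 + 3)*3 = 1 + 1*3 = 1 + 3 = 4)
Q = 4
A(T, B) = 2*√2 (A(T, B) = √(4 + 4) = √8 = 2*√2)
A(-34, 2*11)*(-362 - 1158) = (2*√2)*(-362 - 1158) = (2*√2)*(-1520) = -3040*√2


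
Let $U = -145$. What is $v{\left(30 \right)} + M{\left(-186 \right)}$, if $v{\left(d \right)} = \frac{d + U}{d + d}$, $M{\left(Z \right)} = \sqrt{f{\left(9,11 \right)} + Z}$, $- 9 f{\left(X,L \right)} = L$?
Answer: $- \frac{23}{12} + \frac{i \sqrt{1685}}{3} \approx -1.9167 + 13.683 i$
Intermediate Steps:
$f{\left(X,L \right)} = - \frac{L}{9}$
$M{\left(Z \right)} = \sqrt{- \frac{11}{9} + Z}$ ($M{\left(Z \right)} = \sqrt{\left(- \frac{1}{9}\right) 11 + Z} = \sqrt{- \frac{11}{9} + Z}$)
$v{\left(d \right)} = \frac{-145 + d}{2 d}$ ($v{\left(d \right)} = \frac{d - 145}{d + d} = \frac{-145 + d}{2 d}$)
$v{\left(30 \right)} + M{\left(-186 \right)} = \frac{-145 + 30}{2 \cdot 30} + \frac{\sqrt{-11 + 9 \left(-186\right)}}{3} = \frac{1}{2} \cdot \frac{1}{30} \left(-115\right) + \frac{\sqrt{-11 - 1674}}{3} = - \frac{23}{12} + \frac{\sqrt{-1685}}{3} = - \frac{23}{12} + \frac{i \sqrt{1685}}{3}$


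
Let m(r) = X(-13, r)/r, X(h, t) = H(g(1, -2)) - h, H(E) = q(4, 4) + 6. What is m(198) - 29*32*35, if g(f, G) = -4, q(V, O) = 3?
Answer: -292319/9 ≈ -32480.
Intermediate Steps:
H(E) = 9 (H(E) = 3 + 6 = 9)
X(h, t) = 9 - h
m(r) = 22/r (m(r) = (9 - 1*(-13))/r = (9 + 13)/r = 22/r)
m(198) - 29*32*35 = 22/198 - 29*32*35 = 22*(1/198) - 928*35 = ⅑ - 1*32480 = ⅑ - 32480 = -292319/9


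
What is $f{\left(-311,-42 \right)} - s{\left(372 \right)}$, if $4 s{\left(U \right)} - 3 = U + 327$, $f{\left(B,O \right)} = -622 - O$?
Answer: $- \frac{1511}{2} \approx -755.5$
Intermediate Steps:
$s{\left(U \right)} = \frac{165}{2} + \frac{U}{4}$ ($s{\left(U \right)} = \frac{3}{4} + \frac{U + 327}{4} = \frac{3}{4} + \frac{327 + U}{4} = \frac{3}{4} + \left(\frac{327}{4} + \frac{U}{4}\right) = \frac{165}{2} + \frac{U}{4}$)
$f{\left(-311,-42 \right)} - s{\left(372 \right)} = \left(-622 - -42\right) - \left(\frac{165}{2} + \frac{1}{4} \cdot 372\right) = \left(-622 + 42\right) - \left(\frac{165}{2} + 93\right) = -580 - \frac{351}{2} = - \frac{1511}{2}$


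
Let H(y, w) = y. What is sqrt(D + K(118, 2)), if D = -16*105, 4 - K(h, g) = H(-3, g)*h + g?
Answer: 2*I*sqrt(331) ≈ 36.387*I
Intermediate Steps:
K(h, g) = 4 - g + 3*h (K(h, g) = 4 - (-3*h + g) = 4 - (g - 3*h) = 4 + (-g + 3*h) = 4 - g + 3*h)
D = -1680
sqrt(D + K(118, 2)) = sqrt(-1680 + (4 - 1*2 + 3*118)) = sqrt(-1680 + (4 - 2 + 354)) = sqrt(-1680 + 356) = sqrt(-1324) = 2*I*sqrt(331)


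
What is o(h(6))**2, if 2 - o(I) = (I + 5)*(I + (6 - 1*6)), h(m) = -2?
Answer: 64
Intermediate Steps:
o(I) = 2 - I*(5 + I) (o(I) = 2 - (I + 5)*(I + (6 - 1*6)) = 2 - (5 + I)*(I + (6 - 6)) = 2 - (5 + I)*(I + 0) = 2 - (5 + I)*I = 2 - I*(5 + I))
o(h(6))**2 = (2 - 1*(-2)**2 - 5*(-2))**2 = (2 - 1*4 + 10)**2 = (2 - 4 + 10)**2 = 8**2 = 64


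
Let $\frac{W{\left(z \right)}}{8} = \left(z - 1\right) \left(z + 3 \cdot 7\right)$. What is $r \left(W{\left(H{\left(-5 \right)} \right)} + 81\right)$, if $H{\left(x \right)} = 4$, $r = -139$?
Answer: $-94659$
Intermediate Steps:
$W{\left(z \right)} = 8 \left(-1 + z\right) \left(21 + z\right)$ ($W{\left(z \right)} = 8 \left(z - 1\right) \left(z + 3 \cdot 7\right) = 8 \left(-1 + z\right) \left(z + 21\right) = 8 \left(-1 + z\right) \left(21 + z\right)$)
$r \left(W{\left(H{\left(-5 \right)} \right)} + 81\right) = - 139 \left(\left(-168 + 8 \cdot 4^{2} + 160 \cdot 4\right) + 81\right) = - 139 \left(\left(-168 + 8 \cdot 16 + 640\right) + 81\right) = - 139 \left(\left(-168 + 128 + 640\right) + 81\right) = - 139 \left(600 + 81\right) = \left(-139\right) 681 = -94659$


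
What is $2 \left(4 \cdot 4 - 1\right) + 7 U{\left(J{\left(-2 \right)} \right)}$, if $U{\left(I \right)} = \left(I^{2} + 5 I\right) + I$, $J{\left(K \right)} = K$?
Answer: $-26$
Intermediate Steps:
$U{\left(I \right)} = I^{2} + 6 I$
$2 \left(4 \cdot 4 - 1\right) + 7 U{\left(J{\left(-2 \right)} \right)} = 2 \left(4 \cdot 4 - 1\right) + 7 \left(- 2 \left(6 - 2\right)\right) = 2 \left(16 - 1\right) + 7 \left(\left(-2\right) 4\right) = 2 \cdot 15 + 7 \left(-8\right) = 30 - 56 = -26$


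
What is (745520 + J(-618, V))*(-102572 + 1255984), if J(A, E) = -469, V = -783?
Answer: 859350764012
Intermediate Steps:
(745520 + J(-618, V))*(-102572 + 1255984) = (745520 - 469)*(-102572 + 1255984) = 745051*1153412 = 859350764012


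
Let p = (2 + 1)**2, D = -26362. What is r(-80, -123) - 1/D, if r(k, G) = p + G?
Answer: -3005267/26362 ≈ -114.00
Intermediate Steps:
p = 9 (p = 3**2 = 9)
r(k, G) = 9 + G
r(-80, -123) - 1/D = (9 - 123) - 1/(-26362) = -114 - 1*(-1/26362) = -114 + 1/26362 = -3005267/26362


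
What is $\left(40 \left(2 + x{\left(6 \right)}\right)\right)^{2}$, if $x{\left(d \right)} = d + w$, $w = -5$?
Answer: $14400$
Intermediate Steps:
$x{\left(d \right)} = -5 + d$ ($x{\left(d \right)} = d - 5 = -5 + d$)
$\left(40 \left(2 + x{\left(6 \right)}\right)\right)^{2} = \left(40 \left(2 + \left(-5 + 6\right)\right)\right)^{2} = \left(40 \left(2 + 1\right)\right)^{2} = \left(40 \cdot 3\right)^{2} = 120^{2} = 14400$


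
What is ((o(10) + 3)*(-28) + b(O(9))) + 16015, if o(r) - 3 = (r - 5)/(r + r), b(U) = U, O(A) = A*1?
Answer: 15849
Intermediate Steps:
O(A) = A
o(r) = 3 + (-5 + r)/(2*r) (o(r) = 3 + (r - 5)/(r + r) = 3 + (-5 + r)/((2*r)) = 3 + (-5 + r)*(1/(2*r)) = 3 + (-5 + r)/(2*r))
((o(10) + 3)*(-28) + b(O(9))) + 16015 = (((½)*(-5 + 7*10)/10 + 3)*(-28) + 9) + 16015 = (((½)*(⅒)*(-5 + 70) + 3)*(-28) + 9) + 16015 = (((½)*(⅒)*65 + 3)*(-28) + 9) + 16015 = ((13/4 + 3)*(-28) + 9) + 16015 = ((25/4)*(-28) + 9) + 16015 = (-175 + 9) + 16015 = -166 + 16015 = 15849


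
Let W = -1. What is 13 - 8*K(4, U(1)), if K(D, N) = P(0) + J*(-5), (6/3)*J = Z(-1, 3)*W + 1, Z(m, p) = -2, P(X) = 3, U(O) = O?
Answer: 49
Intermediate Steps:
J = 3/2 (J = (-2*(-1) + 1)/2 = (2 + 1)/2 = (½)*3 = 3/2 ≈ 1.5000)
K(D, N) = -9/2 (K(D, N) = 3 + (3/2)*(-5) = 3 - 15/2 = -9/2)
13 - 8*K(4, U(1)) = 13 - 8*(-9/2) = 13 + 36 = 49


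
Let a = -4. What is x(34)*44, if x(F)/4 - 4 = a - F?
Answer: -5984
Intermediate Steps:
x(F) = -4*F (x(F) = 16 + 4*(-4 - F) = 16 + (-16 - 4*F) = -4*F)
x(34)*44 = -4*34*44 = -136*44 = -5984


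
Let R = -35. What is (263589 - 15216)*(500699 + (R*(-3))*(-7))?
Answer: 124177558572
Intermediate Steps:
(263589 - 15216)*(500699 + (R*(-3))*(-7)) = (263589 - 15216)*(500699 - 35*(-3)*(-7)) = 248373*(500699 + 105*(-7)) = 248373*(500699 - 735) = 248373*499964 = 124177558572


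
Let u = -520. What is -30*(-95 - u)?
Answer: -12750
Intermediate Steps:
-30*(-95 - u) = -30*(-95 - 1*(-520)) = -30*(-95 + 520) = -30*425 = -12750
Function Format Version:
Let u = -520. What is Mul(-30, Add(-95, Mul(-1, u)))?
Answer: -12750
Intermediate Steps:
Mul(-30, Add(-95, Mul(-1, u))) = Mul(-30, Add(-95, Mul(-1, -520))) = Mul(-30, Add(-95, 520)) = Mul(-30, 425) = -12750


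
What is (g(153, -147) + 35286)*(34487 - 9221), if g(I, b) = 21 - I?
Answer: 888200964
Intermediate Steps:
(g(153, -147) + 35286)*(34487 - 9221) = ((21 - 1*153) + 35286)*(34487 - 9221) = ((21 - 153) + 35286)*25266 = (-132 + 35286)*25266 = 35154*25266 = 888200964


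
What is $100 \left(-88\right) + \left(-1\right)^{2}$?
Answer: $-8799$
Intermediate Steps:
$100 \left(-88\right) + \left(-1\right)^{2} = -8800 + 1 = -8799$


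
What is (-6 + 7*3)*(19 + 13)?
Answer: 480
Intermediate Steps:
(-6 + 7*3)*(19 + 13) = (-6 + 21)*32 = 15*32 = 480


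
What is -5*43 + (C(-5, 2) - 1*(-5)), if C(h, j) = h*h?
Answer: -185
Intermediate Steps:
C(h, j) = h²
-5*43 + (C(-5, 2) - 1*(-5)) = -5*43 + ((-5)² - 1*(-5)) = -215 + (25 + 5) = -215 + 30 = -185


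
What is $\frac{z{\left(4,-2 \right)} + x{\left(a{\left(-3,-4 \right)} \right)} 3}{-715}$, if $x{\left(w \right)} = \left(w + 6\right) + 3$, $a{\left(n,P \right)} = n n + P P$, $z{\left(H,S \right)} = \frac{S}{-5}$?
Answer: $- \frac{512}{3575} \approx -0.14322$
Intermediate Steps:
$z{\left(H,S \right)} = - \frac{S}{5}$ ($z{\left(H,S \right)} = S \left(- \frac{1}{5}\right) = - \frac{S}{5}$)
$a{\left(n,P \right)} = P^{2} + n^{2}$ ($a{\left(n,P \right)} = n^{2} + P^{2} = P^{2} + n^{2}$)
$x{\left(w \right)} = 9 + w$ ($x{\left(w \right)} = \left(6 + w\right) + 3 = 9 + w$)
$\frac{z{\left(4,-2 \right)} + x{\left(a{\left(-3,-4 \right)} \right)} 3}{-715} = \frac{\left(- \frac{1}{5}\right) \left(-2\right) + \left(9 + \left(\left(-4\right)^{2} + \left(-3\right)^{2}\right)\right) 3}{-715} = \left(\frac{2}{5} + \left(9 + \left(16 + 9\right)\right) 3\right) \left(- \frac{1}{715}\right) = \left(\frac{2}{5} + \left(9 + 25\right) 3\right) \left(- \frac{1}{715}\right) = \left(\frac{2}{5} + 34 \cdot 3\right) \left(- \frac{1}{715}\right) = \left(\frac{2}{5} + 102\right) \left(- \frac{1}{715}\right) = \frac{512}{5} \left(- \frac{1}{715}\right) = - \frac{512}{3575}$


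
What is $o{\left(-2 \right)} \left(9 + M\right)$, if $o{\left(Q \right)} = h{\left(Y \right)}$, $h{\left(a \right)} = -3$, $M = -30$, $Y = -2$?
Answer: $63$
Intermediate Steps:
$o{\left(Q \right)} = -3$
$o{\left(-2 \right)} \left(9 + M\right) = - 3 \left(9 - 30\right) = \left(-3\right) \left(-21\right) = 63$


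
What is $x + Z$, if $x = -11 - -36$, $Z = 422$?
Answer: $447$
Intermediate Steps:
$x = 25$ ($x = -11 + 36 = 25$)
$x + Z = 25 + 422 = 447$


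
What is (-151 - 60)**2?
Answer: 44521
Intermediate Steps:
(-151 - 60)**2 = (-211)**2 = 44521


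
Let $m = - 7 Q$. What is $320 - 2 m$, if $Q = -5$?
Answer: $250$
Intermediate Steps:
$m = 35$ ($m = \left(-7\right) \left(-5\right) = 35$)
$320 - 2 m = 320 - 70 = 250$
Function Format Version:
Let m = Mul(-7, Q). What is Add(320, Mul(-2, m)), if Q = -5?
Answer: 250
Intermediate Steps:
m = 35 (m = Mul(-7, -5) = 35)
Add(320, Mul(-2, m)) = Add(320, Mul(-2, 35)) = Add(320, -70) = 250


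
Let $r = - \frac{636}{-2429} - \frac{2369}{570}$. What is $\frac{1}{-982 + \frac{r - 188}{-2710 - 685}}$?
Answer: $- \frac{4700479350}{4615605038279} \approx -0.0010184$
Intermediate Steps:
$r = - \frac{5391781}{1384530}$ ($r = \left(-636\right) \left(- \frac{1}{2429}\right) - \frac{2369}{570} = \frac{636}{2429} - \frac{2369}{570} = - \frac{5391781}{1384530} \approx -3.8943$)
$\frac{1}{-982 + \frac{r - 188}{-2710 - 685}} = \frac{1}{-982 + \frac{- \frac{5391781}{1384530} - 188}{-2710 - 685}} = \frac{1}{-982 - \frac{265683421}{1384530 \left(-3395\right)}} = \frac{1}{-982 - - \frac{265683421}{4700479350}} = \frac{1}{-982 + \frac{265683421}{4700479350}} = \frac{1}{- \frac{4615605038279}{4700479350}} = - \frac{4700479350}{4615605038279}$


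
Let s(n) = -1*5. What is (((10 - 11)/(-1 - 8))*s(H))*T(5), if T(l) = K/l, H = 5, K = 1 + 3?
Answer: -4/9 ≈ -0.44444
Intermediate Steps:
K = 4
T(l) = 4/l
s(n) = -5
(((10 - 11)/(-1 - 8))*s(H))*T(5) = (((10 - 11)/(-1 - 8))*(-5))*(4/5) = (-1/(-9)*(-5))*(4*(⅕)) = (-1*(-⅑)*(-5))*(⅘) = ((⅑)*(-5))*(⅘) = -5/9*⅘ = -4/9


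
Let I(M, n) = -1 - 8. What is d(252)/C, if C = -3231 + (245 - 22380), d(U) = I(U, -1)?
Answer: 9/25366 ≈ 0.00035481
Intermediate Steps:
I(M, n) = -9
d(U) = -9
C = -25366 (C = -3231 - 22135 = -25366)
d(252)/C = -9/(-25366) = -9*(-1/25366) = 9/25366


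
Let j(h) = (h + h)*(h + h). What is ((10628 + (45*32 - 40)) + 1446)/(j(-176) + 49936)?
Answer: 6737/86920 ≈ 0.077508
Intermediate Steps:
j(h) = 4*h² (j(h) = (2*h)*(2*h) = 4*h²)
((10628 + (45*32 - 40)) + 1446)/(j(-176) + 49936) = ((10628 + (45*32 - 40)) + 1446)/(4*(-176)² + 49936) = ((10628 + (1440 - 40)) + 1446)/(4*30976 + 49936) = ((10628 + 1400) + 1446)/(123904 + 49936) = (12028 + 1446)/173840 = 13474*(1/173840) = 6737/86920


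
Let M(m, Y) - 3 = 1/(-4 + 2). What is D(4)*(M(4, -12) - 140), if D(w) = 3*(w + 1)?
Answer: -4125/2 ≈ -2062.5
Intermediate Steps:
D(w) = 3 + 3*w (D(w) = 3*(1 + w) = 3 + 3*w)
M(m, Y) = 5/2 (M(m, Y) = 3 + 1/(-4 + 2) = 3 + 1/(-2) = 3 - ½ = 5/2)
D(4)*(M(4, -12) - 140) = (3 + 3*4)*(5/2 - 140) = (3 + 12)*(-275/2) = 15*(-275/2) = -4125/2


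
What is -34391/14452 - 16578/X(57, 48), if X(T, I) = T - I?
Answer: -26654975/14452 ≈ -1844.4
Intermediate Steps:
-34391/14452 - 16578/X(57, 48) = -34391/14452 - 16578/(57 - 1*48) = -34391*1/14452 - 16578/(57 - 48) = -34391/14452 - 16578/9 = -34391/14452 - 16578*⅑ = -34391/14452 - 1842 = -26654975/14452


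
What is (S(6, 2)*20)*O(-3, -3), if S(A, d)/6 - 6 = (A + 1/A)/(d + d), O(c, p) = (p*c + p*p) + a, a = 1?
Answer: 17195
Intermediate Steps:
O(c, p) = 1 + p**2 + c*p (O(c, p) = (p*c + p*p) + 1 = (c*p + p**2) + 1 = (p**2 + c*p) + 1 = 1 + p**2 + c*p)
S(A, d) = 36 + 3*(A + 1/A)/d (S(A, d) = 36 + 6*((A + 1/A)/(d + d)) = 36 + 6*((A + 1/A)/((2*d))) = 36 + 6*((A + 1/A)*(1/(2*d))) = 36 + 6*((A + 1/A)/(2*d)) = 36 + 3*(A + 1/A)/d)
(S(6, 2)*20)*O(-3, -3) = ((36 + 3*6/2 + 3/(6*2))*20)*(1 + (-3)**2 - 3*(-3)) = ((36 + 3*6*(1/2) + 3*(1/6)*(1/2))*20)*(1 + 9 + 9) = ((36 + 9 + 1/4)*20)*19 = ((181/4)*20)*19 = 905*19 = 17195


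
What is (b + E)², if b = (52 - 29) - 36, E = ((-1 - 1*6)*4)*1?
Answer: 1681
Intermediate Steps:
E = -28 (E = ((-1 - 6)*4)*1 = -7*4*1 = -28*1 = -28)
b = -13 (b = 23 - 36 = -13)
(b + E)² = (-13 - 28)² = (-41)² = 1681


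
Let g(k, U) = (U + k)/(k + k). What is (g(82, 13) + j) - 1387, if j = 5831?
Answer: 728911/164 ≈ 4444.6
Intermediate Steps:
g(k, U) = (U + k)/(2*k) (g(k, U) = (U + k)/((2*k)) = (U + k)*(1/(2*k)) = (U + k)/(2*k))
(g(82, 13) + j) - 1387 = ((½)*(13 + 82)/82 + 5831) - 1387 = ((½)*(1/82)*95 + 5831) - 1387 = (95/164 + 5831) - 1387 = 956379/164 - 1387 = 728911/164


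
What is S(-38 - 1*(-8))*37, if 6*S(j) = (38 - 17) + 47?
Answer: 1258/3 ≈ 419.33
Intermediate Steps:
S(j) = 34/3 (S(j) = ((38 - 17) + 47)/6 = (21 + 47)/6 = (⅙)*68 = 34/3)
S(-38 - 1*(-8))*37 = (34/3)*37 = 1258/3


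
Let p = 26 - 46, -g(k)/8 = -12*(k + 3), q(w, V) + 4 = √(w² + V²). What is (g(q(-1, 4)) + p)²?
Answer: 170128 - 22272*√17 ≈ 78298.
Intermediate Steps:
q(w, V) = -4 + √(V² + w²) (q(w, V) = -4 + √(w² + V²) = -4 + √(V² + w²))
g(k) = 288 + 96*k (g(k) = -(-96)*(k + 3) = -(-96)*(3 + k) = -8*(-36 - 12*k) = 288 + 96*k)
p = -20
(g(q(-1, 4)) + p)² = ((288 + 96*(-4 + √(4² + (-1)²))) - 20)² = ((288 + 96*(-4 + √(16 + 1))) - 20)² = ((288 + 96*(-4 + √17)) - 20)² = ((288 + (-384 + 96*√17)) - 20)² = ((-96 + 96*√17) - 20)² = (-116 + 96*√17)²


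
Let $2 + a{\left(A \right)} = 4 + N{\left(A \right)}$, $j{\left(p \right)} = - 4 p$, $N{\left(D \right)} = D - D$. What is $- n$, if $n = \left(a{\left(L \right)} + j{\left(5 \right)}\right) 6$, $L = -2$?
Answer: $108$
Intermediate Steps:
$N{\left(D \right)} = 0$
$a{\left(A \right)} = 2$ ($a{\left(A \right)} = -2 + \left(4 + 0\right) = -2 + 4 = 2$)
$n = -108$ ($n = \left(2 - 20\right) 6 = \left(-18\right) 6 = -108$)
$- n = \left(-1\right) \left(-108\right) = 108$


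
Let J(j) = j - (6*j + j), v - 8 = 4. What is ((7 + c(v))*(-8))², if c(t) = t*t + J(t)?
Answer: 399424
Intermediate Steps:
v = 12 (v = 8 + 4 = 12)
J(j) = -6*j (J(j) = j - 7*j = -6*j)
c(t) = t² - 6*t (c(t) = t*t - 6*t = t² - 6*t)
((7 + c(v))*(-8))² = ((7 + 12*(-6 + 12))*(-8))² = ((7 + 12*6)*(-8))² = ((7 + 72)*(-8))² = (79*(-8))² = (-632)² = 399424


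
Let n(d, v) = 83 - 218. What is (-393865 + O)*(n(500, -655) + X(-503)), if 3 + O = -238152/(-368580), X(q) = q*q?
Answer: -3059177548714476/30715 ≈ -9.9599e+10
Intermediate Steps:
n(d, v) = -135
X(q) = q²
O = -72299/30715 (O = -3 - 238152/(-368580) = -3 - 238152*(-1/368580) = -3 + 19846/30715 = -72299/30715 ≈ -2.3539)
(-393865 + O)*(n(500, -655) + X(-503)) = (-393865 - 72299/30715)*(-135 + (-503)²) = -12097635774*(-135 + 253009)/30715 = -12097635774/30715*252874 = -3059177548714476/30715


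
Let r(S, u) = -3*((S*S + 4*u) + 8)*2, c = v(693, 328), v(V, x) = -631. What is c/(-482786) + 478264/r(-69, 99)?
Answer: -115439804407/7480769070 ≈ -15.432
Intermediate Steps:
c = -631
r(S, u) = -48 - 24*u - 6*S² (r(S, u) = -3*((S² + 4*u) + 8)*2 = -3*(8 + S² + 4*u)*2 = (-24 - 12*u - 3*S²)*2 = -48 - 24*u - 6*S²)
c/(-482786) + 478264/r(-69, 99) = -631/(-482786) + 478264/(-48 - 24*99 - 6*(-69)²) = -631*(-1/482786) + 478264/(-48 - 2376 - 6*4761) = 631/482786 + 478264/(-48 - 2376 - 28566) = 631/482786 + 478264/(-30990) = 631/482786 + 478264*(-1/30990) = 631/482786 - 239132/15495 = -115439804407/7480769070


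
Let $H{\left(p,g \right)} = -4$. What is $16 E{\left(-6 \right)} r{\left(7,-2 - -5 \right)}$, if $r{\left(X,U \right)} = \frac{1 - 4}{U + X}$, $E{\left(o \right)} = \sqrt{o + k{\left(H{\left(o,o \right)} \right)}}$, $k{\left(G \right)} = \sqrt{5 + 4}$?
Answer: $- \frac{24 i \sqrt{3}}{5} \approx - 8.3138 i$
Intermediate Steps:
$k{\left(G \right)} = 3$ ($k{\left(G \right)} = \sqrt{9} = 3$)
$E{\left(o \right)} = \sqrt{3 + o}$ ($E{\left(o \right)} = \sqrt{o + 3} = \sqrt{3 + o}$)
$r{\left(X,U \right)} = - \frac{3}{U + X}$
$16 E{\left(-6 \right)} r{\left(7,-2 - -5 \right)} = 16 \sqrt{3 - 6} \left(- \frac{3}{\left(-2 - -5\right) + 7}\right) = 16 \sqrt{-3} \left(- \frac{3}{\left(-2 + 5\right) + 7}\right) = 16 i \sqrt{3} \left(- \frac{3}{3 + 7}\right) = 16 i \sqrt{3} \left(- \frac{3}{10}\right) = - \frac{24 i \sqrt{3}}{5}$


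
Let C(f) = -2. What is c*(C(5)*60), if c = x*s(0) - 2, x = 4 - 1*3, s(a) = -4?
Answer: 720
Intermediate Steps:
x = 1 (x = 4 - 3 = 1)
c = -6 (c = 1*(-4) - 2 = -4 - 2 = -6)
c*(C(5)*60) = -(-12)*60 = -6*(-120) = 720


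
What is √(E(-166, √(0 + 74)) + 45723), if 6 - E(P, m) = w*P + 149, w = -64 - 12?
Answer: 2*√8241 ≈ 181.56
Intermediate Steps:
w = -76
E(P, m) = -143 + 76*P (E(P, m) = 6 - (-76*P + 149) = 6 - (149 - 76*P) = 6 + (-149 + 76*P) = -143 + 76*P)
√(E(-166, √(0 + 74)) + 45723) = √((-143 + 76*(-166)) + 45723) = √((-143 - 12616) + 45723) = √(-12759 + 45723) = √32964 = 2*√8241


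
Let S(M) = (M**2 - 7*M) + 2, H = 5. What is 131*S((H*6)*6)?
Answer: 4079602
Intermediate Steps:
S(M) = 2 + M**2 - 7*M
131*S((H*6)*6) = 131*(2 + ((5*6)*6)**2 - 7*5*6*6) = 131*(2 + (30*6)**2 - 210*6) = 131*(2 + 180**2 - 7*180) = 131*(2 + 32400 - 1260) = 131*31142 = 4079602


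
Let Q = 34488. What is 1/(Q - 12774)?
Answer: 1/21714 ≈ 4.6053e-5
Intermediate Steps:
1/(Q - 12774) = 1/(34488 - 12774) = 1/21714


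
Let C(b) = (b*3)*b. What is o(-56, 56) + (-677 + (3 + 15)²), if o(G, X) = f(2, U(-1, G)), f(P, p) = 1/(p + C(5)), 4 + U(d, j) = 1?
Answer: -25415/72 ≈ -352.99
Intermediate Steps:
U(d, j) = -3 (U(d, j) = -4 + 1 = -3)
C(b) = 3*b² (C(b) = (3*b)*b = 3*b²)
f(P, p) = 1/(75 + p) (f(P, p) = 1/(p + 3*5²) = 1/(p + 3*25) = 1/(p + 75) = 1/(75 + p))
o(G, X) = 1/72 (o(G, X) = 1/(75 - 3) = 1/72)
o(-56, 56) + (-677 + (3 + 15)²) = 1/72 + (-677 + (3 + 15)²) = 1/72 + (-677 + 18²) = 1/72 + (-677 + 324) = 1/72 - 353 = -25415/72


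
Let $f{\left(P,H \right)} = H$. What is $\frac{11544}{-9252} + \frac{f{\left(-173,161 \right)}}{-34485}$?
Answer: $- \frac{11099567}{8862645} \approx -1.2524$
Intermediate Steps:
$\frac{11544}{-9252} + \frac{f{\left(-173,161 \right)}}{-34485} = \frac{11544}{-9252} + \frac{161}{-34485} = 11544 \left(- \frac{1}{9252}\right) + 161 \left(- \frac{1}{34485}\right) = - \frac{962}{771} - \frac{161}{34485} = - \frac{11099567}{8862645}$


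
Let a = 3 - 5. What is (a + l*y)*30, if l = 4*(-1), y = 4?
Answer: -540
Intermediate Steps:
l = -4
a = -2
(a + l*y)*30 = (-2 - 4*4)*30 = (-2 - 16)*30 = -18*30 = -540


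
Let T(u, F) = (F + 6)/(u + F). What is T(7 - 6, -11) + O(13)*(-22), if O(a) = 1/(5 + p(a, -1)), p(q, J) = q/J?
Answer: 13/4 ≈ 3.2500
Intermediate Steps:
T(u, F) = (6 + F)/(F + u)
O(a) = 1/(5 - a) (O(a) = 1/(5 + a/(-1)) = 1/(5 + a*(-1)) = 1/(5 - a))
T(7 - 6, -11) + O(13)*(-22) = (6 - 11)/(-11 + (7 - 6)) - 22/(5 - 1*13) = -5/(-11 + 1) - 22/(5 - 13) = -5/(-10) - 22/(-8) = -1/10*(-5) - 1/8*(-22) = 1/2 + 11/4 = 13/4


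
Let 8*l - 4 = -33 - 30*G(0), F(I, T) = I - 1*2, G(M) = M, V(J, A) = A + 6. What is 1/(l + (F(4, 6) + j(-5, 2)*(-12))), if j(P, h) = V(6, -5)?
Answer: -8/109 ≈ -0.073395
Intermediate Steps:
V(J, A) = 6 + A
j(P, h) = 1 (j(P, h) = 6 - 5 = 1)
F(I, T) = -2 + I (F(I, T) = I - 2 = -2 + I)
l = -29/8 (l = ½ + (-33 - 30*0)/8 = ½ + (-33 + 0)/8 = ½ + (⅛)*(-33) = ½ - 33/8 = -29/8 ≈ -3.6250)
1/(l + (F(4, 6) + j(-5, 2)*(-12))) = 1/(-29/8 + ((-2 + 4) + 1*(-12))) = 1/(-29/8 + (2 - 12)) = 1/(-29/8 - 10) = 1/(-109/8) = -8/109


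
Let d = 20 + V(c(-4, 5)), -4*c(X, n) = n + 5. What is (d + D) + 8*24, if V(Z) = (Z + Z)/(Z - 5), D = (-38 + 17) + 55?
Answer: 740/3 ≈ 246.67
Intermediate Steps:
c(X, n) = -5/4 - n/4 (c(X, n) = -(n + 5)/4 = -(5 + n)/4 = -5/4 - n/4)
D = 34 (D = -21 + 55 = 34)
V(Z) = 2*Z/(-5 + Z) (V(Z) = (2*Z)/(-5 + Z) = 2*Z/(-5 + Z))
d = 62/3 (d = 20 + 2*(-5/4 - ¼*5)/(-5 + (-5/4 - ¼*5)) = 20 + 2*(-5/4 - 5/4)/(-5 + (-5/4 - 5/4)) = 20 + 2*(-5/2)/(-5 - 5/2) = 20 + 2*(-5/2)/(-15/2) = 20 + 2*(-5/2)*(-2/15) = 20 + ⅔ = 62/3 ≈ 20.667)
(d + D) + 8*24 = (62/3 + 34) + 8*24 = 164/3 + 192 = 740/3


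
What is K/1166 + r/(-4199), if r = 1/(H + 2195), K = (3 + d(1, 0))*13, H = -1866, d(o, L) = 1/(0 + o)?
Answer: 35917663/805397593 ≈ 0.044596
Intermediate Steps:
d(o, L) = 1/o
K = 52 (K = (3 + 1/1)*13 = (3 + 1)*13 = 4*13 = 52)
r = 1/329 (r = 1/(-1866 + 2195) = 1/329 ≈ 0.0030395)
K/1166 + r/(-4199) = 52/1166 + (1/329)/(-4199) = 52*(1/1166) + (1/329)*(-1/4199) = 26/583 - 1/1381471 = 35917663/805397593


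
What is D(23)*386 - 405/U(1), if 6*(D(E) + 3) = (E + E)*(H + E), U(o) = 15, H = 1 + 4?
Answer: 245029/3 ≈ 81676.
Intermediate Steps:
H = 5
D(E) = -3 + E*(5 + E)/3 (D(E) = -3 + ((E + E)*(5 + E))/6 = -3 + ((2*E)*(5 + E))/6 = -3 + (2*E*(5 + E))/6 = -3 + E*(5 + E)/3)
D(23)*386 - 405/U(1) = (-3 + (⅓)*23² + (5/3)*23)*386 - 405/15 = (-3 + (⅓)*529 + 115/3)*386 - 405*1/15 = (-3 + 529/3 + 115/3)*386 - 27 = (635/3)*386 - 27 = 245110/3 - 27 = 245029/3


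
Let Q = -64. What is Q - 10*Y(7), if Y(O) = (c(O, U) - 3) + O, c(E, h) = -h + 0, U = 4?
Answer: -64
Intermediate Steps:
c(E, h) = -h
Y(O) = -7 + O (Y(O) = (-1*4 - 3) + O = (-4 - 3) + O = -7 + O)
Q - 10*Y(7) = -64 - 10*(-7 + 7) = -64 - 10*0 = -64 + 0 = -64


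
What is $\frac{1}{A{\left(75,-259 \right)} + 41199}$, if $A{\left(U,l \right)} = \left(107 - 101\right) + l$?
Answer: $\frac{1}{40946} \approx 2.4422 \cdot 10^{-5}$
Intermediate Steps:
$A{\left(U,l \right)} = 6 + l$
$\frac{1}{A{\left(75,-259 \right)} + 41199} = \frac{1}{\left(6 - 259\right) + 41199} = \frac{1}{-253 + 41199} = \frac{1}{40946}$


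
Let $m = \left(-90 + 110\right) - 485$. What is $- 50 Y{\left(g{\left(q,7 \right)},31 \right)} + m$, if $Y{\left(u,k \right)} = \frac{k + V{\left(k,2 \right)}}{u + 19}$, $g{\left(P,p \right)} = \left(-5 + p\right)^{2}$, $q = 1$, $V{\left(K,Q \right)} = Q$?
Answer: $- \frac{12345}{23} \approx -536.74$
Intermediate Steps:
$Y{\left(u,k \right)} = \frac{2 + k}{19 + u}$ ($Y{\left(u,k \right)} = \frac{k + 2}{u + 19} = \frac{2 + k}{19 + u}$)
$m = -465$ ($m = 20 - 485 = -465$)
$- 50 Y{\left(g{\left(q,7 \right)},31 \right)} + m = - 50 \frac{2 + 31}{19 + \left(-5 + 7\right)^{2}} - 465 = - 50 \frac{1}{19 + 2^{2}} \cdot 33 - 465 = - 50 \frac{1}{19 + 4} \cdot 33 - 465 = - 50 \cdot \frac{1}{23} \cdot 33 - 465 = \left(-50\right) \frac{33}{23} - 465 = - \frac{1650}{23} - 465 = - \frac{12345}{23}$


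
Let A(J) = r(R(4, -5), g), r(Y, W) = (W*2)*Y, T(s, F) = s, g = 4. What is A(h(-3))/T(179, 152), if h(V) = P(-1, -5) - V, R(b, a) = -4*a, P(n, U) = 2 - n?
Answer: 160/179 ≈ 0.89386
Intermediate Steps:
h(V) = 3 - V (h(V) = (2 - 1*(-1)) - V = (2 + 1) - V = 3 - V)
r(Y, W) = 2*W*Y (r(Y, W) = (2*W)*Y = 2*W*Y)
A(J) = 160 (A(J) = 2*4*(-4*(-5)) = 2*4*20 = 160)
A(h(-3))/T(179, 152) = 160/179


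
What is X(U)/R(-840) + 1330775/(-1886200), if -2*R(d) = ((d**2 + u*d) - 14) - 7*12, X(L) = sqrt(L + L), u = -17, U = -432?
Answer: -53231/75448 - 12*I*sqrt(6)/359891 ≈ -0.70553 - 8.1674e-5*I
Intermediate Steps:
X(L) = sqrt(2)*sqrt(L) (X(L) = sqrt(2*L) = sqrt(2)*sqrt(L))
R(d) = 49 - d**2/2 + 17*d/2 (R(d) = -(((d**2 - 17*d) - 14) - 7*12)/2 = -((-14 + d**2 - 17*d) - 84)/2 = -(-98 + d**2 - 17*d)/2 = 49 - d**2/2 + 17*d/2)
X(U)/R(-840) + 1330775/(-1886200) = (sqrt(2)*sqrt(-432))/(49 - 1/2*(-840)**2 + (17/2)*(-840)) + 1330775/(-1886200) = (sqrt(2)*(12*I*sqrt(3)))/(49 - 1/2*705600 - 7140) + 1330775*(-1/1886200) = (12*I*sqrt(6))/(49 - 352800 - 7140) - 53231/75448 = (12*I*sqrt(6))/(-359891) - 53231/75448 = (12*I*sqrt(6))*(-1/359891) - 53231/75448 = -12*I*sqrt(6)/359891 - 53231/75448 = -53231/75448 - 12*I*sqrt(6)/359891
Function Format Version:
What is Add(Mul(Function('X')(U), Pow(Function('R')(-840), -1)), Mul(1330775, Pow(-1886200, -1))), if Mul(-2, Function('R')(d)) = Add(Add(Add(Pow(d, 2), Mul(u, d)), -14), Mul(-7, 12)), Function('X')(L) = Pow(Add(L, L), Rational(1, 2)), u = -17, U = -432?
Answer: Add(Rational(-53231, 75448), Mul(Rational(-12, 359891), I, Pow(6, Rational(1, 2)))) ≈ Add(-0.70553, Mul(-8.1674e-5, I))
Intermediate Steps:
Function('X')(L) = Mul(Pow(2, Rational(1, 2)), Pow(L, Rational(1, 2))) (Function('X')(L) = Pow(Mul(2, L), Rational(1, 2)) = Mul(Pow(2, Rational(1, 2)), Pow(L, Rational(1, 2))))
Function('R')(d) = Add(49, Mul(Rational(-1, 2), Pow(d, 2)), Mul(Rational(17, 2), d)) (Function('R')(d) = Mul(Rational(-1, 2), Add(Add(Add(Pow(d, 2), Mul(-17, d)), -14), Mul(-7, 12))) = Mul(Rational(-1, 2), Add(Add(-14, Pow(d, 2), Mul(-17, d)), -84)) = Mul(Rational(-1, 2), Add(-98, Pow(d, 2), Mul(-17, d))) = Add(49, Mul(Rational(-1, 2), Pow(d, 2)), Mul(Rational(17, 2), d)))
Add(Mul(Function('X')(U), Pow(Function('R')(-840), -1)), Mul(1330775, Pow(-1886200, -1))) = Add(Mul(Mul(Pow(2, Rational(1, 2)), Pow(-432, Rational(1, 2))), Pow(Add(49, Mul(Rational(-1, 2), Pow(-840, 2)), Mul(Rational(17, 2), -840)), -1)), Mul(1330775, Pow(-1886200, -1))) = Add(Mul(Mul(Pow(2, Rational(1, 2)), Mul(12, I, Pow(3, Rational(1, 2)))), Pow(Add(49, Mul(Rational(-1, 2), 705600), -7140), -1)), Mul(1330775, Rational(-1, 1886200))) = Add(Mul(Mul(12, I, Pow(6, Rational(1, 2))), Pow(Add(49, -352800, -7140), -1)), Rational(-53231, 75448)) = Add(Mul(Mul(12, I, Pow(6, Rational(1, 2))), Pow(-359891, -1)), Rational(-53231, 75448)) = Add(Mul(Mul(12, I, Pow(6, Rational(1, 2))), Rational(-1, 359891)), Rational(-53231, 75448)) = Add(Mul(Rational(-12, 359891), I, Pow(6, Rational(1, 2))), Rational(-53231, 75448)) = Add(Rational(-53231, 75448), Mul(Rational(-12, 359891), I, Pow(6, Rational(1, 2))))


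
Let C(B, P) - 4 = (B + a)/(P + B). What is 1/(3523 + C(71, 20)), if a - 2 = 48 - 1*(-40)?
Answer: 13/45874 ≈ 0.00028338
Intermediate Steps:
a = 90 (a = 2 + (48 - 1*(-40)) = 2 + (48 + 40) = 2 + 88 = 90)
C(B, P) = 4 + (90 + B)/(B + P) (C(B, P) = 4 + (B + 90)/(P + B) = 4 + (90 + B)/(B + P))
1/(3523 + C(71, 20)) = 1/(3523 + (90 + 4*20 + 5*71)/(71 + 20)) = 1/(3523 + (90 + 80 + 355)/91) = 1/(3523 + (1/91)*525) = 1/(3523 + 75/13) = 1/(45874/13) = 13/45874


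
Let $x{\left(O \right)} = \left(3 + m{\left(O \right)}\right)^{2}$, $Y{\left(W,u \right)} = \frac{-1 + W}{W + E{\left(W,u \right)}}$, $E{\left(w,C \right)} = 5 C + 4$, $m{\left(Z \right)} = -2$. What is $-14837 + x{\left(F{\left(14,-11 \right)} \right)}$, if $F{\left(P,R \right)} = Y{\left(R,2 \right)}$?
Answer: $-14836$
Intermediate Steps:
$E{\left(w,C \right)} = 4 + 5 C$
$Y{\left(W,u \right)} = \frac{-1 + W}{4 + W + 5 u}$ ($Y{\left(W,u \right)} = \frac{-1 + W}{W + \left(4 + 5 u\right)} = \frac{-1 + W}{4 + W + 5 u}$)
$F{\left(P,R \right)} = \frac{-1 + R}{14 + R}$ ($F{\left(P,R \right)} = \frac{-1 + R}{4 + R + 5 \cdot 2} = \frac{-1 + R}{4 + R + 10} = \frac{-1 + R}{14 + R}$)
$x{\left(O \right)} = 1$ ($x{\left(O \right)} = \left(3 - 2\right)^{2} = 1^{2} = 1$)
$-14837 + x{\left(F{\left(14,-11 \right)} \right)} = -14837 + 1 = -14836$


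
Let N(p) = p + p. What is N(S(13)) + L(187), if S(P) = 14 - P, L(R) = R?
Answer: 189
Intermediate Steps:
N(p) = 2*p
N(S(13)) + L(187) = 2*(14 - 1*13) + 187 = 2*(14 - 13) + 187 = 2*1 + 187 = 2 + 187 = 189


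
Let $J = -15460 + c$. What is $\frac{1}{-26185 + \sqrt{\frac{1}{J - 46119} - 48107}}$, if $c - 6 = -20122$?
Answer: $- \frac{2139183575}{56018452012741} - \frac{i \sqrt{321069631095370}}{56018452012741} \approx -3.8187 \cdot 10^{-5} - 3.1987 \cdot 10^{-7} i$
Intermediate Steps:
$c = -20116$ ($c = 6 - 20122 = -20116$)
$J = -35576$ ($J = -15460 - 20116 = -35576$)
$\frac{1}{-26185 + \sqrt{\frac{1}{J - 46119} - 48107}} = \frac{1}{-26185 + \sqrt{\frac{1}{-35576 - 46119} - 48107}} = \frac{1}{-26185 + \sqrt{\frac{1}{-81695} - 48107}} = \frac{1}{-26185 + \sqrt{- \frac{1}{81695} - 48107}} = \frac{1}{-26185 + \sqrt{- \frac{3930101366}{81695}}} = \frac{1}{-26185 + \frac{i \sqrt{321069631095370}}{81695}}$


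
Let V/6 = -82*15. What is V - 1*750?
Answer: -8130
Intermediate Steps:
V = -7380 (V = 6*(-82*15) = 6*(-1230) = -7380)
V - 1*750 = -7380 - 1*750 = -7380 - 750 = -8130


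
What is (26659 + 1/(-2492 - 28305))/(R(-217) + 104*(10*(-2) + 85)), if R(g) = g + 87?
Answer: 410508611/102092055 ≈ 4.0210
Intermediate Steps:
R(g) = 87 + g
(26659 + 1/(-2492 - 28305))/(R(-217) + 104*(10*(-2) + 85)) = (26659 + 1/(-2492 - 28305))/((87 - 217) + 104*(10*(-2) + 85)) = (26659 + 1/(-30797))/(-130 + 104*(-20 + 85)) = (26659 - 1/30797)/(-130 + 104*65) = 821017222/(30797*(-130 + 6760)) = (821017222/30797)/6630 = (821017222/30797)*(1/6630) = 410508611/102092055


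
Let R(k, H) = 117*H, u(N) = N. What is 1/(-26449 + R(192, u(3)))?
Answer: -1/26098 ≈ -3.8317e-5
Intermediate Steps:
1/(-26449 + R(192, u(3))) = 1/(-26449 + 117*3) = 1/(-26449 + 351) = 1/(-26098) = -1/26098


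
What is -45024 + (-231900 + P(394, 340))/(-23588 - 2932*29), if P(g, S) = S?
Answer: -611261903/13577 ≈ -45022.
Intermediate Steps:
-45024 + (-231900 + P(394, 340))/(-23588 - 2932*29) = -45024 + (-231900 + 340)/(-23588 - 2932*29) = -45024 - 231560/(-23588 - 85028) = -45024 - 231560/(-108616) = -45024 - 231560*(-1/108616) = -45024 + 28945/13577 = -611261903/13577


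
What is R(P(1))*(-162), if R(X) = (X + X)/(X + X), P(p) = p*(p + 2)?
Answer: -162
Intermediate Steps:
P(p) = p*(2 + p)
R(X) = 1 (R(X) = (2*X)/((2*X)) = (2*X)*(1/(2*X)) = 1)
R(P(1))*(-162) = 1*(-162) = -162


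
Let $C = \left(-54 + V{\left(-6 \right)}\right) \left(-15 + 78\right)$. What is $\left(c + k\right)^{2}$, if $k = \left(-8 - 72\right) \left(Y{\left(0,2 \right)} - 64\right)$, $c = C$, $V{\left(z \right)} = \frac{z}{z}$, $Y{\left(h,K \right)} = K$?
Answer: $2627641$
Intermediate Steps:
$V{\left(z \right)} = 1$
$C = -3339$ ($C = \left(-54 + 1\right) \left(-15 + 78\right) = \left(-53\right) 63 = -3339$)
$c = -3339$
$k = 4960$ ($k = \left(-8 - 72\right) \left(2 - 64\right) = \left(-80\right) \left(-62\right) = 4960$)
$\left(c + k\right)^{2} = \left(-3339 + 4960\right)^{2} = 1621^{2} = 2627641$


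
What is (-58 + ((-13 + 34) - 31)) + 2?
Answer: -66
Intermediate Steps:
(-58 + ((-13 + 34) - 31)) + 2 = (-58 + (21 - 31)) + 2 = (-58 - 10) + 2 = -68 + 2 = -66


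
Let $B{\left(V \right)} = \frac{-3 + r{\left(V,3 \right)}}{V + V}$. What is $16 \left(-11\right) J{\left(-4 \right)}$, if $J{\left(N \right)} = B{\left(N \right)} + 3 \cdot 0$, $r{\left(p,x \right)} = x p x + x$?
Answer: $-792$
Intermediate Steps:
$r{\left(p,x \right)} = x + p x^{2}$ ($r{\left(p,x \right)} = p x x + x = p x^{2} + x = x + p x^{2}$)
$B{\left(V \right)} = \frac{9}{2}$ ($B{\left(V \right)} = \frac{-3 + 3 \left(1 + V 3\right)}{V + V} = \frac{-3 + 3 \left(1 + 3 V\right)}{2 V} = \left(-3 + \left(3 + 9 V\right)\right) \frac{1}{2 V} = 9 V \frac{1}{2 V} = \frac{9}{2}$)
$J{\left(N \right)} = \frac{9}{2}$ ($J{\left(N \right)} = \frac{9}{2} + 3 \cdot 0 = \frac{9}{2} + 0 = \frac{9}{2}$)
$16 \left(-11\right) J{\left(-4 \right)} = 16 \left(-11\right) \frac{9}{2} = \left(-176\right) \frac{9}{2} = -792$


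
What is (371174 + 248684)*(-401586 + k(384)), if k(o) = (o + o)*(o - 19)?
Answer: -75167700228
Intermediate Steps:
k(o) = 2*o*(-19 + o) (k(o) = (2*o)*(-19 + o) = 2*o*(-19 + o))
(371174 + 248684)*(-401586 + k(384)) = (371174 + 248684)*(-401586 + 2*384*(-19 + 384)) = 619858*(-401586 + 2*384*365) = 619858*(-401586 + 280320) = 619858*(-121266) = -75167700228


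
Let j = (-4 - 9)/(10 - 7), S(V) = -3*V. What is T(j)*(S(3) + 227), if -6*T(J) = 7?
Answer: -763/3 ≈ -254.33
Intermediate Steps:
j = -13/3 ≈ -4.3333
T(J) = -7/6 (T(J) = -1/6*7 = -7/6)
T(j)*(S(3) + 227) = -7*(-3*3 + 227)/6 = -7*(-9 + 227)/6 = -7/6*218 = -763/3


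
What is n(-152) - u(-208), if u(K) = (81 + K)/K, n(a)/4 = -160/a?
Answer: 14227/3952 ≈ 3.5999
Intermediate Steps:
n(a) = -640/a (n(a) = 4*(-160/a) = -640/a)
u(K) = (81 + K)/K
n(-152) - u(-208) = -640/(-152) - (81 - 208)/(-208) = -640*(-1/152) - (-1)*(-127)/208 = 80/19 - 1*127/208 = 80/19 - 127/208 = 14227/3952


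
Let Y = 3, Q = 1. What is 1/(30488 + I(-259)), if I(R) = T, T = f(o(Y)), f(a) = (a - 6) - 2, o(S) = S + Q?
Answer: 1/30484 ≈ 3.2804e-5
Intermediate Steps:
o(S) = 1 + S (o(S) = S + 1 = 1 + S)
f(a) = -8 + a (f(a) = (-6 + a) - 2 = -8 + a)
T = -4 (T = -8 + (1 + 3) = -8 + 4 = -4)
I(R) = -4
1/(30488 + I(-259)) = 1/(30488 - 4) = 1/30484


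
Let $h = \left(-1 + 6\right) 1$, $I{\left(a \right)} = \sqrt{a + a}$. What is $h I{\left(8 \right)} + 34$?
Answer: $54$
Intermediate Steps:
$I{\left(a \right)} = \sqrt{2} \sqrt{a}$ ($I{\left(a \right)} = \sqrt{2 a} = \sqrt{2} \sqrt{a}$)
$h = 5$ ($h = 5 \cdot 1 = 5$)
$h I{\left(8 \right)} + 34 = 5 \sqrt{2} \sqrt{8} + 34 = 5 \sqrt{2} \cdot 2 \sqrt{2} + 34 = 5 \cdot 4 + 34 = 20 + 34 = 54$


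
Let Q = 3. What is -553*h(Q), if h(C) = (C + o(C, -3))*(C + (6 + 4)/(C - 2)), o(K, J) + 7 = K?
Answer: 7189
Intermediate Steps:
o(K, J) = -7 + K
h(C) = (-7 + 2*C)*(C + 10/(-2 + C)) (h(C) = (C + (-7 + C))*(C + (6 + 4)/(C - 2)) = (-7 + 2*C)*(C + 10/(-2 + C)))
-553*h(Q) = -553*(-70 - 11*3² + 2*3³ + 34*3)/(-2 + 3) = -553*(-70 - 11*9 + 2*27 + 102)/1 = -553*(-70 - 99 + 54 + 102) = -553*(-13) = 7189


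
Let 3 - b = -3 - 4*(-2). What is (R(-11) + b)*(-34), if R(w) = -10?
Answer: 408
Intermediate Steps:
b = -2 (b = 3 - (-3 - 4*(-2)) = 3 - (-3 + 8) = 3 - 1*5 = 3 - 5 = -2)
(R(-11) + b)*(-34) = (-10 - 2)*(-34) = -12*(-34) = 408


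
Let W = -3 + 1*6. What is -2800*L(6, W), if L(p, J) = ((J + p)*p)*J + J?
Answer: -462000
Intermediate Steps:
W = 3 (W = -3 + 6 = 3)
L(p, J) = J + J*p*(J + p) (L(p, J) = (p*(J + p))*J + J = J*p*(J + p) + J = J + J*p*(J + p))
-2800*L(6, W) = -8400*(1 + 6² + 3*6) = -8400*(1 + 36 + 18) = -8400*55 = -2800*165 = -462000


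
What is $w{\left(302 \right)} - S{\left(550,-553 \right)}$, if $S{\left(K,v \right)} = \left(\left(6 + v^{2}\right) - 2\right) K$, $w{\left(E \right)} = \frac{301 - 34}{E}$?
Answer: $- \frac{50795539033}{302} \approx -1.682 \cdot 10^{8}$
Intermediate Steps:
$w{\left(E \right)} = \frac{267}{E}$ ($w{\left(E \right)} = \frac{301 - 34}{E} = \frac{267}{E}$)
$S{\left(K,v \right)} = K \left(4 + v^{2}\right)$ ($S{\left(K,v \right)} = \left(4 + v^{2}\right) K = K \left(4 + v^{2}\right)$)
$w{\left(302 \right)} - S{\left(550,-553 \right)} = \frac{267}{302} - 550 \left(4 + \left(-553\right)^{2}\right) = 267 \cdot \frac{1}{302} - 550 \left(4 + 305809\right) = \frac{267}{302} - 550 \cdot 305813 = \frac{267}{302} - 168197150 = - \frac{50795539033}{302}$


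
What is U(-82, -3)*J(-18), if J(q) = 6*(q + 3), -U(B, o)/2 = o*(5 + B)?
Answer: 41580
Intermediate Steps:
U(B, o) = -2*o*(5 + B)
J(q) = 18 + 6*q (J(q) = 6*(3 + q) = 18 + 6*q)
U(-82, -3)*J(-18) = (-2*(-3)*(5 - 82))*(18 + 6*(-18)) = (-2*(-3)*(-77))*(18 - 108) = -462*(-90) = 41580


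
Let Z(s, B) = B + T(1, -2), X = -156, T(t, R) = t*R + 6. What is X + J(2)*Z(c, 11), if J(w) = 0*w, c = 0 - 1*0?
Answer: -156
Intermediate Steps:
c = 0 (c = 0 + 0 = 0)
T(t, R) = 6 + R*t (T(t, R) = R*t + 6 = 6 + R*t)
J(w) = 0
Z(s, B) = 4 + B (Z(s, B) = B + (6 - 2*1) = B + (6 - 2) = B + 4 = 4 + B)
X + J(2)*Z(c, 11) = -156 + 0*(4 + 11) = -156 + 0*15 = -156 + 0 = -156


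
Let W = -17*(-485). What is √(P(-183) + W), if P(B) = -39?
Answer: √8206 ≈ 90.587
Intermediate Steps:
W = 8245
√(P(-183) + W) = √(-39 + 8245) = √8206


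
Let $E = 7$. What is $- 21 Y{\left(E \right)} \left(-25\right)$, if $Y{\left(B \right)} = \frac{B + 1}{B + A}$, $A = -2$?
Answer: $840$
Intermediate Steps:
$Y{\left(B \right)} = \frac{1 + B}{-2 + B}$ ($Y{\left(B \right)} = \frac{B + 1}{B - 2} = \frac{1 + B}{-2 + B}$)
$- 21 Y{\left(E \right)} \left(-25\right) = - 21 \frac{1 + 7}{-2 + 7} \left(-25\right) = - 21 \cdot \frac{1}{5} \cdot 8 \left(-25\right) = \left(-21\right) \frac{8}{5} \left(-25\right) = \left(- \frac{168}{5}\right) \left(-25\right) = 840$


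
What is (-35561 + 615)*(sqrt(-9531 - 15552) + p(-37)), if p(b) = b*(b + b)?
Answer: -95682148 - 104838*I*sqrt(2787) ≈ -9.5682e+7 - 5.5346e+6*I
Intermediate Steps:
p(b) = 2*b**2 (p(b) = b*(2*b) = 2*b**2)
(-35561 + 615)*(sqrt(-9531 - 15552) + p(-37)) = (-35561 + 615)*(sqrt(-9531 - 15552) + 2*(-37)**2) = -34946*(sqrt(-25083) + 2*1369) = -34946*(3*I*sqrt(2787) + 2738) = -34946*(2738 + 3*I*sqrt(2787)) = -95682148 - 104838*I*sqrt(2787)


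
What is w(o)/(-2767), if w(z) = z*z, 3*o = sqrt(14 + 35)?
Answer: -49/24903 ≈ -0.0019676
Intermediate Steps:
o = 7/3 (o = sqrt(14 + 35)/3 = sqrt(49)/3 = (1/3)*7 = 7/3 ≈ 2.3333)
w(z) = z**2
w(o)/(-2767) = (7/3)**2/(-2767) = (49/9)*(-1/2767) = -49/24903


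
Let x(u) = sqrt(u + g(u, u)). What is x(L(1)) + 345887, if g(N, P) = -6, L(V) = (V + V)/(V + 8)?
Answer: 345887 + 2*I*sqrt(13)/3 ≈ 3.4589e+5 + 2.4037*I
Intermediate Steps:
L(V) = 2*V/(8 + V) (L(V) = (2*V)/(8 + V) = 2*V/(8 + V))
x(u) = sqrt(-6 + u) (x(u) = sqrt(u - 6) = sqrt(-6 + u))
x(L(1)) + 345887 = sqrt(-6 + 2*1/(8 + 1)) + 345887 = sqrt(-6 + 2*1/9) + 345887 = sqrt(-6 + 2*1*(1/9)) + 345887 = sqrt(-6 + 2/9) + 345887 = sqrt(-52/9) + 345887 = 2*I*sqrt(13)/3 + 345887 = 345887 + 2*I*sqrt(13)/3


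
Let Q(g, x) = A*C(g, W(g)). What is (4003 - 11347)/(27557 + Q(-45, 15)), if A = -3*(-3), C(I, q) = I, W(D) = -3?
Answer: -459/1697 ≈ -0.27048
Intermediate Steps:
A = 9
Q(g, x) = 9*g
(4003 - 11347)/(27557 + Q(-45, 15)) = (4003 - 11347)/(27557 + 9*(-45)) = -7344/(27557 - 405) = -7344/27152 = -7344*1/27152 = -459/1697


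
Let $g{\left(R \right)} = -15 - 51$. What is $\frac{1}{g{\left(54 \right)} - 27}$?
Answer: $- \frac{1}{93} \approx -0.010753$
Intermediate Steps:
$g{\left(R \right)} = -66$ ($g{\left(R \right)} = -15 - 51 = -66$)
$\frac{1}{g{\left(54 \right)} - 27} = \frac{1}{-66 - 27} = \frac{1}{-93} = - \frac{1}{93}$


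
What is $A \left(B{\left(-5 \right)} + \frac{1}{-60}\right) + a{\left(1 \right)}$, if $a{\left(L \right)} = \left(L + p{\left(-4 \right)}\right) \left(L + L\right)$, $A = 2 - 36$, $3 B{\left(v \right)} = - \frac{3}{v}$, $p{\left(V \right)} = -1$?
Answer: $- \frac{187}{30} \approx -6.2333$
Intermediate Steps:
$B{\left(v \right)} = - \frac{1}{v}$ ($B{\left(v \right)} = \frac{\left(-3\right) \frac{1}{v}}{3} = - \frac{1}{v}$)
$A = -34$ ($A = 2 - 36 = -34$)
$a{\left(L \right)} = 2 L \left(-1 + L\right)$ ($a{\left(L \right)} = \left(L - 1\right) \left(L + L\right) = \left(-1 + L\right) 2 L = 2 L \left(-1 + L\right)$)
$A \left(B{\left(-5 \right)} + \frac{1}{-60}\right) + a{\left(1 \right)} = - 34 \left(- \frac{1}{-5} + \frac{1}{-60}\right) + 2 \cdot 1 \left(-1 + 1\right) = - 34 \left(\left(-1\right) \left(- \frac{1}{5}\right) - \frac{1}{60}\right) + 2 \cdot 1 \cdot 0 = - 34 \left(\frac{1}{5} - \frac{1}{60}\right) + 0 = \left(-34\right) \frac{11}{60} + 0 = - \frac{187}{30} + 0 = - \frac{187}{30}$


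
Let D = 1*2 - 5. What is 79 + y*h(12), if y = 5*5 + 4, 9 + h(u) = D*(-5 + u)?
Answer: -791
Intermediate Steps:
D = -3 (D = 2 - 5 = -3)
h(u) = 6 - 3*u (h(u) = -9 - 3*(-5 + u) = -9 + (15 - 3*u) = 6 - 3*u)
y = 29 (y = 25 + 4 = 29)
79 + y*h(12) = 79 + 29*(6 - 3*12) = 79 + 29*(6 - 36) = 79 + 29*(-30) = 79 - 870 = -791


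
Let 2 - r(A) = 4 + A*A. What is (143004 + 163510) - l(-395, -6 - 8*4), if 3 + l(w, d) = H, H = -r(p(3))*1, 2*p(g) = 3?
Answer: 1226051/4 ≈ 3.0651e+5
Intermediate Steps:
p(g) = 3/2 (p(g) = (½)*3 = 3/2)
r(A) = -2 - A² (r(A) = 2 - (4 + A*A) = 2 - (4 + A²) = 2 + (-4 - A²) = -2 - A²)
H = 17/4 (H = -(-2 - (3/2)²)*1 = -(-2 - 1*9/4)*1 = -(-2 - 9/4)*1 = -1*(-17/4)*1 = (17/4)*1 = 17/4 ≈ 4.2500)
l(w, d) = 5/4 (l(w, d) = -3 + 17/4 = 5/4)
(143004 + 163510) - l(-395, -6 - 8*4) = (143004 + 163510) - 1*5/4 = 306514 - 5/4 = 1226051/4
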